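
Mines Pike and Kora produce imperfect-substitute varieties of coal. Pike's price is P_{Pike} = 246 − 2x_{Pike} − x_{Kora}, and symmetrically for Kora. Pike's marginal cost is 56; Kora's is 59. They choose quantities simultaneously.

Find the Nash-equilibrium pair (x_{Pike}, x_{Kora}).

Mine Pike's profit: π = x_{Pike}(246 − 2x_{Pike} − x_{Kora}) − 56x_{Pike}.
∂π/∂x_{Pike} = 190 − 4x_{Pike} − x_{Kora} = 0 ⇒ x_{Pike} = 47.5 − 0.25x_{Kora}.
Similarly x_{Kora} = 46.75 − 0.25x_{Pike}.
Plugging x_{Kora} into Pike's best response: x_{Pike} = 47.5 − 0.25(46.75 − 0.25x_{Pike}) ⇒ 0.9375x_{Pike} = 35.8125, so x_{Pike} = 38.2.
Then x_{Kora} = 46.75 − 0.25·38.2 = 37.2.

38.2, 37.2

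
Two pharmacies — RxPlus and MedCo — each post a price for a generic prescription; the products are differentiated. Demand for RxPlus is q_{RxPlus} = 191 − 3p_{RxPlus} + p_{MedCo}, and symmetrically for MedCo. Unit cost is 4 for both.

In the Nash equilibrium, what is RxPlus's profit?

4018.68

RxPlus's profit: π = (p_{RxPlus} − 4)(191 − 3p_{RxPlus} + p_{MedCo}).
∂π/∂p_{RxPlus} = 203 − 6p_{RxPlus} + p_{MedCo} = 0 ⇒ p_{RxPlus} = 203/6 + (1/6)p_{MedCo}.
The game is symmetric, so in equilibrium p_{MedCo} = p_{RxPlus}: the reaction function gives (5/6)p_{RxPlus} = 203/6, hence p_{RxPlus} = 40.6.
q_{RxPlus} = 191 − 3·40.6 + 40.6 = 109.8.
Profit = (40.6 − 4)·109.8 = 4018.68.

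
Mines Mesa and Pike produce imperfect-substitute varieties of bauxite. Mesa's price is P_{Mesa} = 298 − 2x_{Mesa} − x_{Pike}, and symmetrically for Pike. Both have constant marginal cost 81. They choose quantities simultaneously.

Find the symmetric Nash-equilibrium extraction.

43.4

Mine Mesa's profit: π = x_{Mesa}(298 − 2x_{Mesa} − x_{Pike}) − 81x_{Mesa}.
∂π/∂x_{Mesa} = 217 − 4x_{Mesa} − x_{Pike} = 0 ⇒ x_{Mesa} = 54.25 − 0.25x_{Pike}.
Setting x_{Mesa} = x_{Pike} in the reaction function: x_{Mesa} = 54.25 − 0.25x_{Mesa}, so x_{Mesa} = 54.25 / 1.25 = 43.4.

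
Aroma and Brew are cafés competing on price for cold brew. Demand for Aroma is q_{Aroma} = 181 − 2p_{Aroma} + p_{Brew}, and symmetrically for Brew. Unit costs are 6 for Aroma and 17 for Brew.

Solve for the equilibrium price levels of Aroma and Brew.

65.8, 70.2

Aroma's profit: π = (p_{Aroma} − 6)(181 − 2p_{Aroma} + p_{Brew}).
∂π/∂p_{Aroma} = 193 − 4p_{Aroma} + p_{Brew} = 0 ⇒ p_{Aroma} = 48.25 + 0.25p_{Brew}.
Similarly p_{Brew} = 53.75 + 0.25p_{Aroma}.
Solving the two reaction functions simultaneously: (1 − (0.25)(0.25))p_{Aroma} = 48.25 + 0.25·53.75, so 0.9375p_{Aroma} = 61.6875 and p_{Aroma} = 65.8.
Then p_{Brew} = 53.75 + 0.25·65.8 = 70.2.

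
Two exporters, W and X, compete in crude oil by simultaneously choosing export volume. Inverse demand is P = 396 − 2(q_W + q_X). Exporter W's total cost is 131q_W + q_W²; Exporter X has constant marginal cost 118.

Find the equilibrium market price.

231.8

Exporter W's profit: π = q_W(396 − 2(q_W + q_X)) − 131q_W − q_W².
∂π/∂q_W = 265 − 6q_W − 2q_X = 0, so q_W = 265/6 − (1/3)q_X.
For X: ∂π/∂q_X = 278 − 4q_X − 2q_W = 0 ⇒ q_X = 69.5 − 0.5q_W.
Substituting the second reaction function into the first: q_W = 265/6 − (1/3)(69.5 − 0.5q_W), which gives (5/6)q_W = 21 ⇒ q_W = 25.2.
Then q_X = 69.5 − 0.5·25.2 = 56.9.
Equilibrium price: P = 396 − 2·82.1 = 231.8.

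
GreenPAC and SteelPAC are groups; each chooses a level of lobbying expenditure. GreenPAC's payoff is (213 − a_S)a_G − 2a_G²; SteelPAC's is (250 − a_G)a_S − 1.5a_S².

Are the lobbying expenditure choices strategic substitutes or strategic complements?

Expanding GreenPAC's payoff: 213a_G − a_Sa_G − 2a_G².
∂π/∂a_G = 213 − a_S − 4a_G = 0, so a_G = 53.25 − 0.25a_S.
The best-response slope da_G/da_S = −0.25 < 0: the reaction function is downward-sloping, so the choices are strategic substitutes.

strategic substitutes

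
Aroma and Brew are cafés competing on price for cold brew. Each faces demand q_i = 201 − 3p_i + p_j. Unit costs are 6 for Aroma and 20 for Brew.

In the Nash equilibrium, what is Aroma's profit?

Aroma's profit: π = (p_{Aroma} − 6)(201 − 3p_{Aroma} + p_{Brew}).
∂π/∂p_{Aroma} = 219 − 6p_{Aroma} + p_{Brew} = 0 ⇒ p_{Aroma} = 36.5 + (1/6)p_{Brew}.
Similarly p_{Brew} = 43.5 + (1/6)p_{Aroma}.
Solving the two reaction functions simultaneously: (1 − (1/6)(1/6))p_{Aroma} = 36.5 + (1/6)·43.5, so (35/36)p_{Aroma} = 43.75 and p_{Aroma} = 45.
Then p_{Brew} = 43.5 + (1/6)·45 = 51.
q_{Aroma} = 201 − 3·45 + 51 = 117.
Profit = (45 − 6)·117 = 4563.

4563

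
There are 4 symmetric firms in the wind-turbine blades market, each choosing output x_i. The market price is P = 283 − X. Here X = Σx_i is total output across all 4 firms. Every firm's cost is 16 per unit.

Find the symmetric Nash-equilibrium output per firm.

A representative firm's profit is π_i = x_i(283 − X) − 16x_i, with X = x_i + Σ_{j≠i} x_j.
First-order condition: 267 − 2x_i − Σ_{j≠i} x_j = 0.
Imposing symmetry (x_j = x for all j) turns Σ_{j≠i} x_j into 3x, so 267 = 5x and x = 53.4.

53.4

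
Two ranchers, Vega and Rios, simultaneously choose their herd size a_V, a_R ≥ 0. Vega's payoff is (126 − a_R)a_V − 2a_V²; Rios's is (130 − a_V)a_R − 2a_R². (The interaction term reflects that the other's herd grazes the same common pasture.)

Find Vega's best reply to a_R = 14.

Expanding Vega's payoff: 126a_V − a_Ra_V − 2a_V².
∂π/∂a_V = 126 − a_R − 4a_V = 0, so a_V = 31.5 − 0.25a_R.
At a_R = 14: a_V = 31.5 − 0.25·14 = 28.

28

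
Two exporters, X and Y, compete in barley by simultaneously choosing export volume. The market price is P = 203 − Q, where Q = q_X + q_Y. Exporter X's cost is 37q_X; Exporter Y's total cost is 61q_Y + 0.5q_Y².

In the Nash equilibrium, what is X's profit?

5069.44

Exporter X's profit: π = q_X(203 − (q_X + q_Y)) − 37q_X.
∂π/∂q_X = 166 − 2q_X − q_Y = 0, so q_X = 83 − 0.5q_Y.
For Y: ∂π/∂q_Y = 142 − 3q_Y − q_X = 0 ⇒ q_Y = 142/3 − (1/3)q_X.
Solving the two reaction functions simultaneously: (1 − (−0.5)(−1/3))q_X = 83 − 0.5·(142/3), so (5/6)q_X = 178/3 and q_X = 71.2.
Then q_Y = 142/3 − (1/3)·71.2 = 23.6.
Price P = 203 − 94.8 = 108.2.
X's profit: (108.2 − 37)·71.2 = 5069.44.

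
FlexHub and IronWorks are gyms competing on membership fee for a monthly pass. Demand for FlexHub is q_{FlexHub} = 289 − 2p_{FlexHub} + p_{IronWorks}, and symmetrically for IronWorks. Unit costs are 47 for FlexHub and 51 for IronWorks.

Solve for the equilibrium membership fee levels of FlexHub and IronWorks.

FlexHub's profit: π = (p_{FlexHub} − 47)(289 − 2p_{FlexHub} + p_{IronWorks}).
∂π/∂p_{FlexHub} = 383 − 4p_{FlexHub} + p_{IronWorks} = 0 ⇒ p_{FlexHub} = 95.75 + 0.25p_{IronWorks}.
Similarly p_{IronWorks} = 97.75 + 0.25p_{FlexHub}.
Plugging p_{IronWorks} into FlexHub's best response: p_{FlexHub} = 95.75 + 0.25(97.75 + 0.25p_{FlexHub}) ⇒ 0.9375p_{FlexHub} = 120.1875, so p_{FlexHub} = 128.2.
Then p_{IronWorks} = 97.75 + 0.25·128.2 = 129.8.

128.2, 129.8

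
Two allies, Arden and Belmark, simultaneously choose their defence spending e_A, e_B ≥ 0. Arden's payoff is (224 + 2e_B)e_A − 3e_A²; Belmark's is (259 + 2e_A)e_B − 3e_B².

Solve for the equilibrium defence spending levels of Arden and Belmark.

58.1875, 62.5625

Expanding Arden's payoff: 224e_A + 2e_Be_A − 3e_A².
∂π/∂e_A = 224 + 2e_B − 6e_A = 0, so e_A = 112/3 + (1/3)e_B.
Likewise for Belmark: e_B = 259/6 + (1/3)e_A.
Substituting the second reaction function into the first: e_A = 112/3 + (1/3)(259/6 + (1/3)e_A), which gives (8/9)e_A = 931/18 ⇒ e_A = 58.1875.
Then e_B = 259/6 + (1/3)·58.1875 = 62.5625.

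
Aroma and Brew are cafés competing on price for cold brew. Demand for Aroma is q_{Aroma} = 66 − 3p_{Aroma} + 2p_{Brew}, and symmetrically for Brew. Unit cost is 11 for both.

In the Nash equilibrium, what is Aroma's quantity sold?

41.25

Aroma's profit: π = (p_{Aroma} − 11)(66 − 3p_{Aroma} + 2p_{Brew}).
∂π/∂p_{Aroma} = 99 − 6p_{Aroma} + 2p_{Brew} = 0 ⇒ p_{Aroma} = 16.5 + (1/3)p_{Brew}.
Setting p_{Aroma} = p_{Brew} in the reaction function: p_{Aroma} = 16.5 + (1/3)p_{Aroma}, so p_{Aroma} = 16.5 / (2/3) = 24.75.
q_{Aroma} = 66 − 3·24.75 + 2·24.75 = 41.25.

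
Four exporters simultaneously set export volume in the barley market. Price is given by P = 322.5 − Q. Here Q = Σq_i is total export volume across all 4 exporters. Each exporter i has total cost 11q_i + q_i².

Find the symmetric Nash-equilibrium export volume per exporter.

A representative exporter's profit is π_i = q_i(322.5 − Q) − 11q_i − q_i², with Q = q_i + Σ_{j≠i} q_j.
First-order condition: 311.5 − 4q_i − Σ_{j≠i} q_j = 0.
Imposing symmetry (q_j = q for all j) turns Σ_{j≠i} q_j into 3q, so 311.5 = 7q and q = 44.5.

44.5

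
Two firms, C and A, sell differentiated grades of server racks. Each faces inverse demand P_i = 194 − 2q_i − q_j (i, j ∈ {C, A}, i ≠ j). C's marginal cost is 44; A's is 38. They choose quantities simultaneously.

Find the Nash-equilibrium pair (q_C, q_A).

Firm C's profit: π = q_C(194 − 2q_C − q_A) − 44q_C.
∂π/∂q_C = 150 − 4q_C − q_A = 0 ⇒ q_C = 37.5 − 0.25q_A.
Similarly q_A = 39 − 0.25q_C.
Substituting the second reaction function into the first: q_C = 37.5 − 0.25(39 − 0.25q_C), which gives 0.9375q_C = 27.75 ⇒ q_C = 29.6.
Then q_A = 39 − 0.25·29.6 = 31.6.

29.6, 31.6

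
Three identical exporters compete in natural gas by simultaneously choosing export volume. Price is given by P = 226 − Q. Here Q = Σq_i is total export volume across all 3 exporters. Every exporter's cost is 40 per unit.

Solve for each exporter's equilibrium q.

A representative exporter's profit is π_i = q_i(226 − Q) − 40q_i, with Q = q_i + Σ_{j≠i} q_j.
First-order condition: 186 − 2q_i − Σ_{j≠i} q_j = 0.
With identical exporters, set every q_j = q: then 186 − 2q − 2q = 0, i.e. q = 186/4 = 46.5.

46.5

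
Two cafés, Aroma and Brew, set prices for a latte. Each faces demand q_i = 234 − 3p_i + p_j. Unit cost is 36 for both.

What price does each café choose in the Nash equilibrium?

68.4

Aroma's profit: π = (p_{Aroma} − 36)(234 − 3p_{Aroma} + p_{Brew}).
∂π/∂p_{Aroma} = 342 − 6p_{Aroma} + p_{Brew} = 0 ⇒ p_{Aroma} = 57 + (1/6)p_{Brew}.
The game is symmetric, so in equilibrium p_{Brew} = p_{Aroma}: the reaction function gives (5/6)p_{Aroma} = 57, hence p_{Aroma} = 68.4.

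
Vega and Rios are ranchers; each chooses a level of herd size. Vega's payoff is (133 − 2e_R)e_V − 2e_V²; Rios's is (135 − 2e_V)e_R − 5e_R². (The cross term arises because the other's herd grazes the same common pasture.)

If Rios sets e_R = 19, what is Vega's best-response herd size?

Expanding Vega's payoff: 133e_V − 2e_Re_V − 2e_V².
∂π/∂e_V = 133 − 2e_R − 4e_V = 0, so e_V = 33.25 − 0.5e_R.
At e_R = 19: e_V = 33.25 − 0.5·19 = 23.75.

23.75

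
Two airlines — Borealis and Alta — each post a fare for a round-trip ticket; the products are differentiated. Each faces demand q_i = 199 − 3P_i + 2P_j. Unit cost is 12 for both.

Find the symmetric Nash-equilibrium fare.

Borealis's profit: π = (P_{Borealis} − 12)(199 − 3P_{Borealis} + 2P_{Alta}).
∂π/∂P_{Borealis} = 235 − 6P_{Borealis} + 2P_{Alta} = 0 ⇒ P_{Borealis} = 235/6 + (1/3)P_{Alta}.
By symmetry P_{Alta} = P_{Borealis}; substituting into the reaction function, (2/3)P_{Borealis} = 235/6 and P_{Borealis} = 58.75.

58.75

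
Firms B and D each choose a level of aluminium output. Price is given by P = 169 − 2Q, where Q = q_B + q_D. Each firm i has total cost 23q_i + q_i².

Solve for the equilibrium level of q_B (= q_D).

Firm B's profit: π = q_B(169 − 2(q_B + q_D)) − 23q_B − q_B².
∂π/∂q_B = 146 − 6q_B − 2q_D = 0, so q_B = 73/3 − (1/3)q_D.
By symmetry q_D = q_B; substituting into the reaction function, (4/3)q_B = 73/3 and q_B = 18.25.

18.25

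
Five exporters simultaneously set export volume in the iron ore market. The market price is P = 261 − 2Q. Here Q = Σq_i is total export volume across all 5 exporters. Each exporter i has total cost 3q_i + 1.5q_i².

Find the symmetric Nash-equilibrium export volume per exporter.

17.2

A representative exporter's profit is π_i = q_i(261 − 2Q) − 3q_i − 1.5q_i², with Q = q_i + Σ_{j≠i} q_j.
First-order condition: 258 − 7q_i − 2Σ_{j≠i} q_j = 0.
In a symmetric equilibrium every exporter chooses the same q, so Σ_{j≠i} q_j = 4q. The condition becomes 258 − 15q = 0, giving q = 258/15 = 17.2.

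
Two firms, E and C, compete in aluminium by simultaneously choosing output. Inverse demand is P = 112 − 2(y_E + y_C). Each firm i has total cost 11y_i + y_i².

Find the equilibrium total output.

25.25

Firm E's profit: π = y_E(112 − 2(y_E + y_C)) − 11y_E − y_E².
∂π/∂y_E = 101 − 6y_E − 2y_C = 0, so y_E = 101/6 − (1/3)y_C.
Setting y_E = y_C in the reaction function: y_E = 101/6 − (1/3)y_E, so y_E = (101/6) / (4/3) = 12.625.
Total output: 12.625 + 12.625 = 25.25.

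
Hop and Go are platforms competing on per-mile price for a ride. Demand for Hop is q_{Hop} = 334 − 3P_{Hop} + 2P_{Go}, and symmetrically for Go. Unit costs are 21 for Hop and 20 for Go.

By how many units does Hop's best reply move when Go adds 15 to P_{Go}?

Hop's profit: π = (P_{Hop} − 21)(334 − 3P_{Hop} + 2P_{Go}).
∂π/∂P_{Hop} = 397 − 6P_{Hop} + 2P_{Go} = 0 ⇒ P_{Hop} = 397/6 + (1/3)P_{Go}.
The reaction-function slope is 1/3, so a 15-unit rise in P_{Go} moves P_{Hop} by 1/3 × 15 = 5. Hop's best response rises — the actions are strategic complements.

5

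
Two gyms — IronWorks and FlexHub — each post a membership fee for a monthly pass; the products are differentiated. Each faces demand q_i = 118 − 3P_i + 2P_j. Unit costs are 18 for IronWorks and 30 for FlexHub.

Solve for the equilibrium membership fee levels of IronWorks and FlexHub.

45.25, 49.75

IronWorks's profit: π = (P_{IronWorks} − 18)(118 − 3P_{IronWorks} + 2P_{FlexHub}).
∂π/∂P_{IronWorks} = 172 − 6P_{IronWorks} + 2P_{FlexHub} = 0 ⇒ P_{IronWorks} = 86/3 + (1/3)P_{FlexHub}.
Similarly P_{FlexHub} = 104/3 + (1/3)P_{IronWorks}.
Solving the two reaction functions simultaneously: (1 − (1/3)(1/3))P_{IronWorks} = 86/3 + (1/3)·(104/3), so (8/9)P_{IronWorks} = 362/9 and P_{IronWorks} = 45.25.
Then P_{FlexHub} = 104/3 + (1/3)·45.25 = 49.75.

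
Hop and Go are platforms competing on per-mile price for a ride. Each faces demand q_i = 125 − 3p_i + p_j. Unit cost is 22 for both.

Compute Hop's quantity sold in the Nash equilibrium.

Hop's profit: π = (p_{Hop} − 22)(125 − 3p_{Hop} + p_{Go}).
∂π/∂p_{Hop} = 191 − 6p_{Hop} + p_{Go} = 0 ⇒ p_{Hop} = 191/6 + (1/6)p_{Go}.
By symmetry p_{Go} = p_{Hop}; substituting into the reaction function, (5/6)p_{Hop} = 191/6 and p_{Hop} = 38.2.
q_{Hop} = 125 − 3·38.2 + 38.2 = 48.6.

48.6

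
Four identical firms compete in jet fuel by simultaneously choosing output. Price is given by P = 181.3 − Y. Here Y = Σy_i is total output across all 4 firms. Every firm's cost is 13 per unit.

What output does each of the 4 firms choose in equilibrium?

33.66

A representative firm's profit is π_i = y_i(181.3 − Y) − 13y_i, with Y = y_i + Σ_{j≠i} y_j.
First-order condition: 168.3 − 2y_i − Σ_{j≠i} y_j = 0.
Imposing symmetry (y_j = y for all j) turns Σ_{j≠i} y_j into 3y, so 168.3 = 5y and y = 33.66.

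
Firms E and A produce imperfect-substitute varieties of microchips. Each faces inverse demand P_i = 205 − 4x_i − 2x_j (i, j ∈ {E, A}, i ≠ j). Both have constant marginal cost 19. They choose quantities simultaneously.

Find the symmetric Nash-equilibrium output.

Firm E's profit: π = x_E(205 − 4x_E − 2x_A) − 19x_E.
∂π/∂x_E = 186 − 8x_E − 2x_A = 0 ⇒ x_E = 23.25 − 0.25x_A.
By symmetry x_A = x_E; substituting into the reaction function, 1.25x_E = 23.25 and x_E = 18.6.

18.6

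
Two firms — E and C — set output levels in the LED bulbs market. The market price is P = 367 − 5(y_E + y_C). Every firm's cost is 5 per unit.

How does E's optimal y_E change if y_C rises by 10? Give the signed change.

Firm E's profit: π = y_E(367 − 5(y_E + y_C)) − 5y_E.
∂π/∂y_E = 362 − 10y_E − 5y_C = 0, so y_E = 36.2 − 0.5y_C.
The reaction-function slope is −0.5, so a 10-unit rise in y_C moves y_E by −0.5 × 10 = −5. E's best response falls — the actions are strategic substitutes.

-5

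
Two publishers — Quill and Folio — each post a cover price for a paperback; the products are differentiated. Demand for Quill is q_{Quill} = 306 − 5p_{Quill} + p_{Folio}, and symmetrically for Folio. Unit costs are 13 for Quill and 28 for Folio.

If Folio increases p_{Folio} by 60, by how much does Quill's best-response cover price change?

6

Quill's profit: π = (p_{Quill} − 13)(306 − 5p_{Quill} + p_{Folio}).
∂π/∂p_{Quill} = 371 − 10p_{Quill} + p_{Folio} = 0 ⇒ p_{Quill} = 37.1 + 0.1p_{Folio}.
The reaction-function slope is 0.1, so a 60-unit rise in p_{Folio} moves p_{Quill} by 0.1 × 60 = 6. Quill's best response rises — the actions are strategic complements.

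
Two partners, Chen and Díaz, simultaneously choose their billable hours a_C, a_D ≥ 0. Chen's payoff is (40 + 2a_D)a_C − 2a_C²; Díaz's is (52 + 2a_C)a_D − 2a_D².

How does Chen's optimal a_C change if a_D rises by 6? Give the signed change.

Expanding Chen's payoff: 40a_C + 2a_Da_C − 2a_C².
∂π/∂a_C = 40 + 2a_D − 4a_C = 0, so a_C = 10 + 0.5a_D.
The reaction-function slope is 0.5, so a 6-unit rise in a_D moves a_C by 0.5 × 6 = 3. Chen's best response rises — the actions are strategic complements.

3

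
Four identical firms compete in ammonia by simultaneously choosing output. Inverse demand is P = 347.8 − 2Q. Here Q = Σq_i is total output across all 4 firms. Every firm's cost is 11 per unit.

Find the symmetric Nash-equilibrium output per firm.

A representative firm's profit is π_i = q_i(347.8 − 2Q) − 11q_i, with Q = q_i + Σ_{j≠i} q_j.
First-order condition: 336.8 − 4q_i − 2Σ_{j≠i} q_j = 0.
Imposing symmetry (q_j = q for all j) turns Σ_{j≠i} q_j into 3q, so 336.8 = 10q and q = 33.68.

33.68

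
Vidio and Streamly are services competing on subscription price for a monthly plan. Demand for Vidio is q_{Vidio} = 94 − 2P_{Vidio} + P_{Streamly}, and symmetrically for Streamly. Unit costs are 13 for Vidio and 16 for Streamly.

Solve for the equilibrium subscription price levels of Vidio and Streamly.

40.4, 41.6

Vidio's profit: π = (P_{Vidio} − 13)(94 − 2P_{Vidio} + P_{Streamly}).
∂π/∂P_{Vidio} = 120 − 4P_{Vidio} + P_{Streamly} = 0 ⇒ P_{Vidio} = 30 + 0.25P_{Streamly}.
Similarly P_{Streamly} = 31.5 + 0.25P_{Vidio}.
Plugging P_{Streamly} into Vidio's best response: P_{Vidio} = 30 + 0.25(31.5 + 0.25P_{Vidio}) ⇒ 0.9375P_{Vidio} = 37.875, so P_{Vidio} = 40.4.
Then P_{Streamly} = 31.5 + 0.25·40.4 = 41.6.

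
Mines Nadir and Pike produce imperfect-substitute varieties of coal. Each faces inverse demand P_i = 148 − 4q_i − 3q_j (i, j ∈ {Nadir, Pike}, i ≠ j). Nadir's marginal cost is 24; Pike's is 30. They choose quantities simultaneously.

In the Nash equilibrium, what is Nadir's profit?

Mine Nadir's profit: π = q_{Nadir}(148 − 4q_{Nadir} − 3q_{Pike}) − 24q_{Nadir}.
∂π/∂q_{Nadir} = 124 − 8q_{Nadir} − 3q_{Pike} = 0 ⇒ q_{Nadir} = 15.5 − 0.375q_{Pike}.
Similarly q_{Pike} = 14.75 − 0.375q_{Nadir}.
Solving the two reaction functions simultaneously: (1 − (−0.375)(−0.375))q_{Nadir} = 15.5 − 0.375·14.75, so (55/64)q_{Nadir} = 319/32 and q_{Nadir} = 11.6.
Then q_{Pike} = 14.75 − 0.375·11.6 = 10.4.
P_{Nadir} = 148 − 4·11.6 − 3·10.4 = 70.4.
Profit = (70.4 − 24)·11.6 = 538.24.

538.24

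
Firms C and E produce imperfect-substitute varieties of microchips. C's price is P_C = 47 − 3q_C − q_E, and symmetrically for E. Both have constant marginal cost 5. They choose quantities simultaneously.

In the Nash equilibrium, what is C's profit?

Firm C's profit: π = q_C(47 − 3q_C − q_E) − 5q_C.
∂π/∂q_C = 42 − 6q_C − q_E = 0 ⇒ q_C = 7 − (1/6)q_E.
The game is symmetric, so in equilibrium q_E = q_C: the reaction function gives (7/6)q_C = 7, hence q_C = 6.
P_C = 47 − 3·6 − 6 = 23.
Profit = (23 − 5)·6 = 108.

108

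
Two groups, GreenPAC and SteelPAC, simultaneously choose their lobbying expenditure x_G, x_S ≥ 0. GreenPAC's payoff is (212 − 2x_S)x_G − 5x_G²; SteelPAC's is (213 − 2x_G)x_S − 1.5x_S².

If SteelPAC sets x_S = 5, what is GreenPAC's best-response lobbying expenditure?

20.2

Expanding GreenPAC's payoff: 212x_G − 2x_Sx_G − 5x_G².
∂π/∂x_G = 212 − 2x_S − 10x_G = 0, so x_G = 21.2 − 0.2x_S.
At x_S = 5: x_G = 21.2 − 0.2·5 = 20.2.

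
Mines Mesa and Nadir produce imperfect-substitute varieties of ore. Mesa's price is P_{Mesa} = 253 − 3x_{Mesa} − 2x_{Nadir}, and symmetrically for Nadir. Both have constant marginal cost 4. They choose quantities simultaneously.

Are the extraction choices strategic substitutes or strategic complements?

strategic substitutes

Mine Mesa's profit: π = x_{Mesa}(253 − 3x_{Mesa} − 2x_{Nadir}) − 4x_{Mesa}.
∂π/∂x_{Mesa} = 249 − 6x_{Mesa} − 2x_{Nadir} = 0 ⇒ x_{Mesa} = 41.5 − (1/3)x_{Nadir}.
The best-response slope dx_{Mesa}/dx_{Nadir} = −1/3 < 0: the reaction function is downward-sloping, so the choices are strategic substitutes.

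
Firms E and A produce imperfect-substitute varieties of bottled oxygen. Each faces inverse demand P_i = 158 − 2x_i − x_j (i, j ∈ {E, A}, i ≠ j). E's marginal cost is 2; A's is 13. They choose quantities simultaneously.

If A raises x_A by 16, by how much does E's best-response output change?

-4

Firm E's profit: π = x_E(158 − 2x_E − x_A) − 2x_E.
∂π/∂x_E = 156 − 4x_E − x_A = 0 ⇒ x_E = 39 − 0.25x_A.
The reaction-function slope is −0.25, so a 16-unit rise in x_A moves x_E by −0.25 × 16 = −4. E's best response falls — the actions are strategic substitutes.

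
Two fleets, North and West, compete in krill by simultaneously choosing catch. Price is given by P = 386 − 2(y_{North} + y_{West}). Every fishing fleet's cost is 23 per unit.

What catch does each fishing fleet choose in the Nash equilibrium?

Fishing fleet North's profit: π = y_{North}(386 − 2(y_{North} + y_{West})) − 23y_{North}.
∂π/∂y_{North} = 363 − 4y_{North} − 2y_{West} = 0, so y_{North} = 90.75 − 0.5y_{West}.
By symmetry y_{West} = y_{North}; substituting into the reaction function, 1.5y_{North} = 90.75 and y_{North} = 60.5.

60.5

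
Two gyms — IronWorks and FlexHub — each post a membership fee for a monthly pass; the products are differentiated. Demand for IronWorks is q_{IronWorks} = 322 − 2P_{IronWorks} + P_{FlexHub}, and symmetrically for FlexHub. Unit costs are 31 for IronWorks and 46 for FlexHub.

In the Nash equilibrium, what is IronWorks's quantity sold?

198

IronWorks's profit: π = (P_{IronWorks} − 31)(322 − 2P_{IronWorks} + P_{FlexHub}).
∂π/∂P_{IronWorks} = 384 − 4P_{IronWorks} + P_{FlexHub} = 0 ⇒ P_{IronWorks} = 96 + 0.25P_{FlexHub}.
Similarly P_{FlexHub} = 103.5 + 0.25P_{IronWorks}.
Plugging P_{FlexHub} into IronWorks's best response: P_{IronWorks} = 96 + 0.25(103.5 + 0.25P_{IronWorks}) ⇒ 0.9375P_{IronWorks} = 121.875, so P_{IronWorks} = 130.
Then P_{FlexHub} = 103.5 + 0.25·130 = 136.
q_{IronWorks} = 322 − 2·130 + 136 = 198.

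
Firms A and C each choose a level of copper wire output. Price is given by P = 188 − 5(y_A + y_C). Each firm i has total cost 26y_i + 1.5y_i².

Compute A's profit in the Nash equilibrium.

526.5

Firm A's profit: π = y_A(188 − 5(y_A + y_C)) − 26y_A − 1.5y_A².
∂π/∂y_A = 162 − 13y_A − 5y_C = 0, so y_A = 162/13 − (5/13)y_C.
Setting y_A = y_C in the reaction function: y_A = 162/13 − (5/13)y_A, so y_A = (162/13) / (18/13) = 9.
Price P = 188 − 5·18 = 98.
A's profit: (98 − 26)·9 − 1.5(9)² = 526.5.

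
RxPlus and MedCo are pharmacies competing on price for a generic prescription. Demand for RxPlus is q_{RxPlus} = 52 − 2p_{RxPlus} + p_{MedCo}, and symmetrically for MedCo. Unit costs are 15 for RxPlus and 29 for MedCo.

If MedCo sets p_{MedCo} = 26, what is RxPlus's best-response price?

RxPlus's profit: π = (p_{RxPlus} − 15)(52 − 2p_{RxPlus} + p_{MedCo}).
∂π/∂p_{RxPlus} = 82 − 4p_{RxPlus} + p_{MedCo} = 0 ⇒ p_{RxPlus} = 20.5 + 0.25p_{MedCo}.
At p_{MedCo} = 26: p_{RxPlus} = 20.5 + 0.25·26 = 27.

27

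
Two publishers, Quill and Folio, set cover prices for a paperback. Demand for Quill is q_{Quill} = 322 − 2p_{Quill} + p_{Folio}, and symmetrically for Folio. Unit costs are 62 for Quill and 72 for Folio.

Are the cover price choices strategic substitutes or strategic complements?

Quill's profit: π = (p_{Quill} − 62)(322 − 2p_{Quill} + p_{Folio}).
∂π/∂p_{Quill} = 446 − 4p_{Quill} + p_{Folio} = 0 ⇒ p_{Quill} = 111.5 + 0.25p_{Folio}.
The best-response slope dp_{Quill}/dp_{Folio} = 0.25 > 0: the reaction function is upward-sloping, so the choices are strategic complements.

strategic complements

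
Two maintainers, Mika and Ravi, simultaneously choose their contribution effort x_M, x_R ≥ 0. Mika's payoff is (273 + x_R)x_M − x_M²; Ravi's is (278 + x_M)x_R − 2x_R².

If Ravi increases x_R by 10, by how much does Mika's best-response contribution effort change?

Expanding Mika's payoff: 273x_M + x_Rx_M − x_M².
∂π/∂x_M = 273 + x_R − 2x_M = 0, so x_M = 136.5 + 0.5x_R.
The reaction-function slope is 0.5, so a 10-unit rise in x_R moves x_M by 0.5 × 10 = 5. Mika's best response rises — the actions are strategic complements.

5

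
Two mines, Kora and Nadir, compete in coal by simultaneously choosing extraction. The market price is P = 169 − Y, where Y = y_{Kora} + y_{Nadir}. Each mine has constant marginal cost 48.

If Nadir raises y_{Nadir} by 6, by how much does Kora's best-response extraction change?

-3

Mine Kora's profit: π = y_{Kora}(169 − (y_{Kora} + y_{Nadir})) − 48y_{Kora}.
∂π/∂y_{Kora} = 121 − 2y_{Kora} − y_{Nadir} = 0, so y_{Kora} = 60.5 − 0.5y_{Nadir}.
The reaction-function slope is −0.5, so a 6-unit rise in y_{Nadir} moves y_{Kora} by −0.5 × 6 = −3. Kora's best response falls — the actions are strategic substitutes.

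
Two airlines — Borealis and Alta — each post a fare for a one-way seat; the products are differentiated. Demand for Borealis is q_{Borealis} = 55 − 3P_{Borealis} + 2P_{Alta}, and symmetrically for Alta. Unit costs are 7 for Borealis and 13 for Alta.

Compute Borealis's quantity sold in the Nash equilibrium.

39.375

Borealis's profit: π = (P_{Borealis} − 7)(55 − 3P_{Borealis} + 2P_{Alta}).
∂π/∂P_{Borealis} = 76 − 6P_{Borealis} + 2P_{Alta} = 0 ⇒ P_{Borealis} = 38/3 + (1/3)P_{Alta}.
Similarly P_{Alta} = 47/3 + (1/3)P_{Borealis}.
Solving the two reaction functions simultaneously: (1 − (1/3)(1/3))P_{Borealis} = 38/3 + (1/3)·(47/3), so (8/9)P_{Borealis} = 161/9 and P_{Borealis} = 20.125.
Then P_{Alta} = 47/3 + (1/3)·20.125 = 22.375.
q_{Borealis} = 55 − 3·20.125 + 2·22.375 = 39.375.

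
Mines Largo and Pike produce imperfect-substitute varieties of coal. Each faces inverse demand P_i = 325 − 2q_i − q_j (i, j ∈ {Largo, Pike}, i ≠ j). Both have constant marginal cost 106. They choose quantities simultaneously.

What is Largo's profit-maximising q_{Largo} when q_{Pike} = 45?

43.5

Mine Largo's profit: π = q_{Largo}(325 − 2q_{Largo} − q_{Pike}) − 106q_{Largo}.
∂π/∂q_{Largo} = 219 − 4q_{Largo} − q_{Pike} = 0 ⇒ q_{Largo} = 54.75 − 0.25q_{Pike}.
At q_{Pike} = 45: q_{Largo} = 54.75 − 0.25·45 = 43.5.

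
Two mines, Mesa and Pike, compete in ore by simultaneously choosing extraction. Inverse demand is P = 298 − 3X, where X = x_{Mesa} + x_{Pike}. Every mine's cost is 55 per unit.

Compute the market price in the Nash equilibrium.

136

Mine Mesa's profit: π = x_{Mesa}(298 − 3(x_{Mesa} + x_{Pike})) − 55x_{Mesa}.
∂π/∂x_{Mesa} = 243 − 6x_{Mesa} − 3x_{Pike} = 0, so x_{Mesa} = 40.5 − 0.5x_{Pike}.
The game is symmetric, so in equilibrium x_{Pike} = x_{Mesa}: the reaction function gives 1.5x_{Mesa} = 40.5, hence x_{Mesa} = 27.
Equilibrium price: P = 298 − 3·54 = 136.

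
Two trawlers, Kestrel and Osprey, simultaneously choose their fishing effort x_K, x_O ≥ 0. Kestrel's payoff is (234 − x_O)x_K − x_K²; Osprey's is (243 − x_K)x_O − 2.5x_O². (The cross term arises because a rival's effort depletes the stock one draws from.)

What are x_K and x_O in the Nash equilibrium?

103, 28

Expanding Kestrel's payoff: 234x_K − x_Ox_K − x_K².
∂π/∂x_K = 234 − x_O − 2x_K = 0, so x_K = 117 − 0.5x_O.
Likewise for Osprey: x_O = 48.6 − 0.2x_K.
Solving the two reaction functions simultaneously: (1 − (−0.5)(−0.2))x_K = 117 − 0.5·48.6, so 0.9x_K = 92.7 and x_K = 103.
Then x_O = 48.6 − 0.2·103 = 28.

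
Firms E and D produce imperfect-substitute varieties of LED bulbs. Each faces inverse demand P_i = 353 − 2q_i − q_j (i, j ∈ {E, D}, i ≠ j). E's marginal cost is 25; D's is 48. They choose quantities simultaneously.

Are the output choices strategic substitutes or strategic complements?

strategic substitutes

Firm E's profit: π = q_E(353 − 2q_E − q_D) − 25q_E.
∂π/∂q_E = 328 − 4q_E − q_D = 0 ⇒ q_E = 82 − 0.25q_D.
The best-response slope dq_E/dq_D = −0.25 < 0: the reaction function is downward-sloping, so the choices are strategic substitutes.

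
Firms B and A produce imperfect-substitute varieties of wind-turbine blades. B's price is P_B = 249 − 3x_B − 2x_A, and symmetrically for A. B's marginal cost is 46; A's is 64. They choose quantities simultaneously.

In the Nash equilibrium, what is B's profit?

Firm B's profit: π = x_B(249 − 3x_B − 2x_A) − 46x_B.
∂π/∂x_B = 203 − 6x_B − 2x_A = 0 ⇒ x_B = 203/6 − (1/3)x_A.
Similarly x_A = 185/6 − (1/3)x_B.
Substituting the second reaction function into the first: x_B = 203/6 − (1/3)(185/6 − (1/3)x_B), which gives (8/9)x_B = 212/9 ⇒ x_B = 26.5.
Then x_A = 185/6 − (1/3)·26.5 = 22.
P_B = 249 − 3·26.5 − 2·22 = 125.5.
Profit = (125.5 − 46)·26.5 = 2106.75.

2106.75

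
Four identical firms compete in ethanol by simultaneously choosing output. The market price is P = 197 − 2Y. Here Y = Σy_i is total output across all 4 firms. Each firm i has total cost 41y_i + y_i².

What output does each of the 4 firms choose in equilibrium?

A representative firm's profit is π_i = y_i(197 − 2Y) − 41y_i − y_i², with Y = y_i + Σ_{j≠i} y_j.
First-order condition: 156 − 6y_i − 2Σ_{j≠i} y_j = 0.
With identical firms, set every y_j = y: then 156 − 6y − 6y = 0, i.e. y = 156/12 = 13.

13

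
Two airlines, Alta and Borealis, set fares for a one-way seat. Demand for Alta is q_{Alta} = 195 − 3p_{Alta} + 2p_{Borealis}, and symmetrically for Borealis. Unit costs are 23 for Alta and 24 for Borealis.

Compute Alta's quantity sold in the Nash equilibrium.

129.5625

Alta's profit: π = (p_{Alta} − 23)(195 − 3p_{Alta} + 2p_{Borealis}).
∂π/∂p_{Alta} = 264 − 6p_{Alta} + 2p_{Borealis} = 0 ⇒ p_{Alta} = 44 + (1/3)p_{Borealis}.
Similarly p_{Borealis} = 44.5 + (1/3)p_{Alta}.
Substituting the second reaction function into the first: p_{Alta} = 44 + (1/3)(44.5 + (1/3)p_{Alta}), which gives (8/9)p_{Alta} = 353/6 ⇒ p_{Alta} = 66.1875.
Then p_{Borealis} = 44.5 + (1/3)·66.1875 = 66.5625.
q_{Alta} = 195 − 3·66.1875 + 2·66.5625 = 129.5625.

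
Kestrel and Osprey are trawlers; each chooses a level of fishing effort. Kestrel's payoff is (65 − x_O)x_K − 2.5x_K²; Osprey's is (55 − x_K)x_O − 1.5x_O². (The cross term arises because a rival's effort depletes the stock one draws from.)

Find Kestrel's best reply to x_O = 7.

11.6

Expanding Kestrel's payoff: 65x_K − x_Ox_K − 2.5x_K².
∂π/∂x_K = 65 − x_O − 5x_K = 0, so x_K = 13 − 0.2x_O.
At x_O = 7: x_K = 13 − 0.2·7 = 11.6.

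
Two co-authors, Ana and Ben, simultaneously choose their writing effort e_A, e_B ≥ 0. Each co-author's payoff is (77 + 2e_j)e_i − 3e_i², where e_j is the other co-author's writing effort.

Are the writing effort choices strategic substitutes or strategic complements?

strategic complements

Ana's payoff is (77 + 2e_B)e_A − 3e_A².
∂π/∂e_A = 77 + 2e_B − 6e_A = 0, so e_A = 77/6 + (1/3)e_B.
The best-response slope de_A/de_B = 1/3 > 0: the reaction function is upward-sloping, so the choices are strategic complements.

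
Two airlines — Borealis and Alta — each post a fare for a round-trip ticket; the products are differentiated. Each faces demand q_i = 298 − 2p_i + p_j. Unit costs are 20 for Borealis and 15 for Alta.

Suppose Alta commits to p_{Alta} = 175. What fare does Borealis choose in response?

Borealis's profit: π = (p_{Borealis} − 20)(298 − 2p_{Borealis} + p_{Alta}).
∂π/∂p_{Borealis} = 338 − 4p_{Borealis} + p_{Alta} = 0 ⇒ p_{Borealis} = 84.5 + 0.25p_{Alta}.
At p_{Alta} = 175: p_{Borealis} = 84.5 + 0.25·175 = 128.25.

128.25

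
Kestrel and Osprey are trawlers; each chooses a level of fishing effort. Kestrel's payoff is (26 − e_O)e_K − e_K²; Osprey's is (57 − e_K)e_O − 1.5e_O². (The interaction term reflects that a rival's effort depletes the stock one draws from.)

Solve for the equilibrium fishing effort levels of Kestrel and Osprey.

4.2, 17.6

Expanding Kestrel's payoff: 26e_K − e_Oe_K − e_K².
∂π/∂e_K = 26 − e_O − 2e_K = 0, so e_K = 13 − 0.5e_O.
Likewise for Osprey: e_O = 19 − (1/3)e_K.
Substituting the second reaction function into the first: e_K = 13 − 0.5(19 − (1/3)e_K), which gives (5/6)e_K = 3.5 ⇒ e_K = 4.2.
Then e_O = 19 − (1/3)·4.2 = 17.6.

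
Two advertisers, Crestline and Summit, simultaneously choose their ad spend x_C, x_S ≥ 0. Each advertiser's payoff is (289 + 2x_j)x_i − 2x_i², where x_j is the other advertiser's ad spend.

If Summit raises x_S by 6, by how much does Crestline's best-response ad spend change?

3

Crestline's payoff is (289 + 2x_S)x_C − 2x_C².
∂π/∂x_C = 289 + 2x_S − 4x_C = 0, so x_C = 72.25 + 0.5x_S.
The reaction-function slope is 0.5, so a 6-unit rise in x_S moves x_C by 0.5 × 6 = 3. Crestline's best response rises — the actions are strategic complements.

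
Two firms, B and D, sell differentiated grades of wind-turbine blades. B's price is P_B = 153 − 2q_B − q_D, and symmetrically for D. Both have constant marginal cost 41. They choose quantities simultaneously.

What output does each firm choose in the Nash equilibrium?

22.4

Firm B's profit: π = q_B(153 − 2q_B − q_D) − 41q_B.
∂π/∂q_B = 112 − 4q_B − q_D = 0 ⇒ q_B = 28 − 0.25q_D.
Setting q_B = q_D in the reaction function: q_B = 28 − 0.25q_B, so q_B = 28 / 1.25 = 22.4.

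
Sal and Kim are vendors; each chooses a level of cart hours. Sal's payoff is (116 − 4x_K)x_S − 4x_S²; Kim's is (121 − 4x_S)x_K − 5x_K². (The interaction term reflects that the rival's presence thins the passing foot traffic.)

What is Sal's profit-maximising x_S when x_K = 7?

11

Expanding Sal's payoff: 116x_S − 4x_Kx_S − 4x_S².
∂π/∂x_S = 116 − 4x_K − 8x_S = 0, so x_S = 14.5 − 0.5x_K.
At x_K = 7: x_S = 14.5 − 0.5·7 = 11.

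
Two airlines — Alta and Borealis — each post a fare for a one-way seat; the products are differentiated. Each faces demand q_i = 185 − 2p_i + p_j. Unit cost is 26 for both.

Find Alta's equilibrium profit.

Alta's profit: π = (p_{Alta} − 26)(185 − 2p_{Alta} + p_{Borealis}).
∂π/∂p_{Alta} = 237 − 4p_{Alta} + p_{Borealis} = 0 ⇒ p_{Alta} = 59.25 + 0.25p_{Borealis}.
Setting p_{Alta} = p_{Borealis} in the reaction function: p_{Alta} = 59.25 + 0.25p_{Alta}, so p_{Alta} = 59.25 / 0.75 = 79.
q_{Alta} = 185 − 2·79 + 79 = 106.
Profit = (79 − 26)·106 = 5618.

5618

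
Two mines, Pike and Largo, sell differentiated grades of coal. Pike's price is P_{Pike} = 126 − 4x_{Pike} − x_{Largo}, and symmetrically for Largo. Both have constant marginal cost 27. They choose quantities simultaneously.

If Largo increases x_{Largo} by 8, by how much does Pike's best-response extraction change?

Mine Pike's profit: π = x_{Pike}(126 − 4x_{Pike} − x_{Largo}) − 27x_{Pike}.
∂π/∂x_{Pike} = 99 − 8x_{Pike} − x_{Largo} = 0 ⇒ x_{Pike} = 12.375 − 0.125x_{Largo}.
The reaction-function slope is −0.125, so an 8-unit rise in x_{Largo} moves x_{Pike} by −0.125 × 8 = −1. Pike's best response falls — the actions are strategic substitutes.

-1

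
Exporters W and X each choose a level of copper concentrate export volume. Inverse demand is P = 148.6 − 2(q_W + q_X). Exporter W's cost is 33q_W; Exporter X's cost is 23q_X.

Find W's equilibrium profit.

Exporter W's profit: π = q_W(148.6 − 2(q_W + q_X)) − 33q_W.
∂π/∂q_W = 115.6 − 4q_W − 2q_X = 0, so q_W = 28.9 − 0.5q_X.
By the same steps for X: q_X = 31.4 − 0.5q_W.
Solving the two reaction functions simultaneously: (1 − (−0.5)(−0.5))q_W = 28.9 − 0.5·31.4, so 0.75q_W = 13.2 and q_W = 17.6.
Then q_X = 31.4 − 0.5·17.6 = 22.6.
Price P = 148.6 − 2·40.2 = 68.2.
W's profit: (68.2 − 33)·17.6 = 619.52.

619.52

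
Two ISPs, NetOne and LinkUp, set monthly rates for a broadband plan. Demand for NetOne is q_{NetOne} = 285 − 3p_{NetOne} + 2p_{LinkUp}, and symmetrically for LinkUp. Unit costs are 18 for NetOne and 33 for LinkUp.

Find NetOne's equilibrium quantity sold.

208.6875

NetOne's profit: π = (p_{NetOne} − 18)(285 − 3p_{NetOne} + 2p_{LinkUp}).
∂π/∂p_{NetOne} = 339 − 6p_{NetOne} + 2p_{LinkUp} = 0 ⇒ p_{NetOne} = 56.5 + (1/3)p_{LinkUp}.
Similarly p_{LinkUp} = 64 + (1/3)p_{NetOne}.
Plugging p_{LinkUp} into NetOne's best response: p_{NetOne} = 56.5 + (1/3)(64 + (1/3)p_{NetOne}) ⇒ (8/9)p_{NetOne} = 467/6, so p_{NetOne} = 87.5625.
Then p_{LinkUp} = 64 + (1/3)·87.5625 = 93.1875.
q_{NetOne} = 285 − 3·87.5625 + 2·93.1875 = 208.6875.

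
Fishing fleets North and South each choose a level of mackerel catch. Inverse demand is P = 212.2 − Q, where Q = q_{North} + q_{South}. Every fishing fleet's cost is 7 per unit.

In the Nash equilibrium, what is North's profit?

Fishing fleet North's profit: π = q_{North}(212.2 − (q_{North} + q_{South})) − 7q_{North}.
∂π/∂q_{North} = 205.2 − 2q_{North} − q_{South} = 0, so q_{North} = 102.6 − 0.5q_{South}.
Setting q_{North} = q_{South} in the reaction function: q_{North} = 102.6 − 0.5q_{North}, so q_{North} = 102.6 / 1.5 = 68.4.
Price P = 212.2 − 136.8 = 75.4.
North's profit: (75.4 − 7)·68.4 = 4678.56.

4678.56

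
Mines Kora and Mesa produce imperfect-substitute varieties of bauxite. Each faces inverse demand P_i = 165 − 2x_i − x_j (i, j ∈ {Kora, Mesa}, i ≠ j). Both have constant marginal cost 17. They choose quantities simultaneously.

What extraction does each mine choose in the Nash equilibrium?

29.6

Mine Kora's profit: π = x_{Kora}(165 − 2x_{Kora} − x_{Mesa}) − 17x_{Kora}.
∂π/∂x_{Kora} = 148 − 4x_{Kora} − x_{Mesa} = 0 ⇒ x_{Kora} = 37 − 0.25x_{Mesa}.
By symmetry x_{Mesa} = x_{Kora}; substituting into the reaction function, 1.25x_{Kora} = 37 and x_{Kora} = 29.6.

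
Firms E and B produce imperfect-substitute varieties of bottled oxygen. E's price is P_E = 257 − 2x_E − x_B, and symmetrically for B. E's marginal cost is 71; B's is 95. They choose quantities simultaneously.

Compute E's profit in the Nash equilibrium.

Firm E's profit: π = x_E(257 − 2x_E − x_B) − 71x_E.
∂π/∂x_E = 186 − 4x_E − x_B = 0 ⇒ x_E = 46.5 − 0.25x_B.
Similarly x_B = 40.5 − 0.25x_E.
Plugging x_B into E's best response: x_E = 46.5 − 0.25(40.5 − 0.25x_E) ⇒ 0.9375x_E = 36.375, so x_E = 38.8.
Then x_B = 40.5 − 0.25·38.8 = 30.8.
P_E = 257 − 2·38.8 − 30.8 = 148.6.
Profit = (148.6 − 71)·38.8 = 3010.88.

3010.88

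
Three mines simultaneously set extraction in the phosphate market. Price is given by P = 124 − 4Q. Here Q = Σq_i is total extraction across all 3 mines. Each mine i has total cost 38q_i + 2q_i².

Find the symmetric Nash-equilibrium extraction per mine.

A representative mine's profit is π_i = q_i(124 − 4Q) − 38q_i − 2q_i², with Q = q_i + Σ_{j≠i} q_j.
First-order condition: 86 − 12q_i − 4Σ_{j≠i} q_j = 0.
In a symmetric equilibrium every mine chooses the same q, so Σ_{j≠i} q_j = 2q. The condition becomes 86 − 20q = 0, giving q = 86/20 = 4.3.

4.3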